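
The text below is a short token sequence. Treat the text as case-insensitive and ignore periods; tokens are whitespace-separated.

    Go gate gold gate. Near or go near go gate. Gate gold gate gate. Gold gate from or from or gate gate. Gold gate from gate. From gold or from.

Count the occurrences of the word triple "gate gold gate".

Scanning the 28 overlapping trigram windows for "gate gold gate":
  position 2–4: gate gold gate
  position 11–13: gate gold gate
  position 14–16: gate gold gate
  position 22–24: gate gold gate

4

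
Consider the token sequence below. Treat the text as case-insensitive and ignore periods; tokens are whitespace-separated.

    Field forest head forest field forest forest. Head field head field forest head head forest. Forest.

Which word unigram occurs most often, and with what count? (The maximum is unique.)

Unigram frequencies (highest first):
  forest: 7
  head: 5
  field: 4

"forest", 7 times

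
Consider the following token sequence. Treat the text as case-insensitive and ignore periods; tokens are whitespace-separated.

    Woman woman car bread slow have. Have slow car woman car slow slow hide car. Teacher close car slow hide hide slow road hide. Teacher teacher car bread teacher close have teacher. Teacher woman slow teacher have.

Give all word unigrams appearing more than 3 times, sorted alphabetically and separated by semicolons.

car; have; hide; slow; teacher; woman

Unigram counts meeting the condition (more than 3 times):
  car: 6
  have: 4
  hide: 4
  slow: 7
  teacher: 7
  woman: 4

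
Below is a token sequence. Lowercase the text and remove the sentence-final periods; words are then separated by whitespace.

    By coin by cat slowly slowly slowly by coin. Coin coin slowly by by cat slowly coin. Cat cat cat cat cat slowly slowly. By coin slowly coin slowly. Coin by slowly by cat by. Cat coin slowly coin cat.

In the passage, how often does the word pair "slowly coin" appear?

4

Scanning the 39 overlapping bigram windows for "slowly coin":
  position 16–17: slowly coin
  position 27–28: slowly coin
  position 29–30: slowly coin
  position 38–39: slowly coin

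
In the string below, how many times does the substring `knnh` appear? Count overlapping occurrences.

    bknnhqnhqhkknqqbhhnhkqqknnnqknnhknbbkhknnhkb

3

Sliding a length-4 window over the 44 characters (41 positions):
  position 2–5: knnh
  position 29–32: knnh
  position 39–42: knnh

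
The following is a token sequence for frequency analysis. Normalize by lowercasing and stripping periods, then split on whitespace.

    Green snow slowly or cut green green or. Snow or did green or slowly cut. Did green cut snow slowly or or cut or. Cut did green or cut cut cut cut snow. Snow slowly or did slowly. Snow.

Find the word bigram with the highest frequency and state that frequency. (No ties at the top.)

Bigram frequencies (highest first):
  or cut: 4
  snow slowly: 3
  slowly or: 3
  green or: 3
  did green: 3
  cut cut: 3
  … (16 more, each ≤ 2)

"or cut", 4 times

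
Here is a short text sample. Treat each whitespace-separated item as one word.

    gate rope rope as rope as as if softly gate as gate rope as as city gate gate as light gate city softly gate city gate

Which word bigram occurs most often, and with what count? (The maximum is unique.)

Bigram frequencies (highest first):
  rope as: 3
  gate rope: 2
  as as: 2
  softly gate: 2
  gate as: 2
  city gate: 2
  … (11 more, each ≤ 2)

"rope as", 3 times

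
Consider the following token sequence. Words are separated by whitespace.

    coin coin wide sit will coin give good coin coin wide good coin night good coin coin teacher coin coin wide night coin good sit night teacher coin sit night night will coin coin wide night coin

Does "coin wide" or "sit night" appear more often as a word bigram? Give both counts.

"coin wide" (4 vs 2)

"coin wide": 4 occurrences
"sit night": 2 occurrences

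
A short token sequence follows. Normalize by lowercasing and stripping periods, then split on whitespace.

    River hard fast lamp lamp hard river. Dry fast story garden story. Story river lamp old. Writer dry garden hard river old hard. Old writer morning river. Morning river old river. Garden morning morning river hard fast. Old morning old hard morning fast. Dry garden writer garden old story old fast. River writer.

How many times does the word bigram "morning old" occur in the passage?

1

Scanning the 52 overlapping bigram windows for "morning old":
  position 39–40: morning old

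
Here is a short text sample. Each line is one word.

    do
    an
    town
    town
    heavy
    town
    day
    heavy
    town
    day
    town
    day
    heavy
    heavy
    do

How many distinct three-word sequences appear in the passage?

15 tokens → 13 trigram windows in total.
Repeated trigrams (each contributes count−1 duplicates):
  heavy town day: 2
  town day heavy: 2
2 duplicate windows → 13 − 2 = 11 distinct.

11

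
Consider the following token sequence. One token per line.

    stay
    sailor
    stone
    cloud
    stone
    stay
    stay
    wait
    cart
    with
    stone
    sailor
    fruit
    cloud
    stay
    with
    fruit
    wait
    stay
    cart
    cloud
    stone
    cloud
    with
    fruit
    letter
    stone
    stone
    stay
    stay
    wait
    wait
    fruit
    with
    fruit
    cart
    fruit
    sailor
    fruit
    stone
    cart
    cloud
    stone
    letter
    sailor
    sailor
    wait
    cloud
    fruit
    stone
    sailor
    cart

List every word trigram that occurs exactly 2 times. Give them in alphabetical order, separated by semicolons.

Trigram counts meeting the condition (exactly 2 times):
  cart cloud stone: 2
  stay stay wait: 2
  stone stay stay: 2

cart cloud stone; stay stay wait; stone stay stay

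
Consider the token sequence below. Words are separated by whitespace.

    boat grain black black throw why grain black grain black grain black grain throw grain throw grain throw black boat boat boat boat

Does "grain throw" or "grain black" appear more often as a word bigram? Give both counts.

"grain black" (4 vs 3)

"grain throw": 3 occurrences
"grain black": 4 occurrences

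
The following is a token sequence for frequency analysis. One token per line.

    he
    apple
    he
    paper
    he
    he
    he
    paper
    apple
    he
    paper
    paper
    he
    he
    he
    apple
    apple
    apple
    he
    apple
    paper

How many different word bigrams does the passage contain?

9

21 tokens → 20 bigram windows in total.
Repeated bigrams (each contributes count−1 duplicates):
  he he: 4
  apple he: 3
  he apple: 3
  he paper: 3
  apple apple: 2
  paper he: 2
11 duplicate windows → 20 − 11 = 9 distinct.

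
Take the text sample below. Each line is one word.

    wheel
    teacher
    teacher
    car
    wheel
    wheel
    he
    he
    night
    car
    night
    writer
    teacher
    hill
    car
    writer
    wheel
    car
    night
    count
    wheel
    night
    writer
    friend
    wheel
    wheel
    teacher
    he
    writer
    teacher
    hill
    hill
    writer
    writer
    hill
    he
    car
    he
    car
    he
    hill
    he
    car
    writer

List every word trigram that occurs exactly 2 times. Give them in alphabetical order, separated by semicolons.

Trigram counts meeting the condition (exactly 2 times):
  he car he: 2
  hill he car: 2
  writer teacher hill: 2

he car he; hill he car; writer teacher hill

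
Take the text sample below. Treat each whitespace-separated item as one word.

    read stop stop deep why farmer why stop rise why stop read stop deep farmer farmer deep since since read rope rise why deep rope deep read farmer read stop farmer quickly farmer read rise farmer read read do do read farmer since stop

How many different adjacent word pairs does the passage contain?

44 tokens → 43 bigram windows in total.
Repeated bigrams (each contributes count−1 duplicates):
  farmer read: 3
  read stop: 3
  read farmer: 2
  rise why: 2
  stop deep: 2
  why stop: 2
8 duplicate windows → 43 − 8 = 35 distinct.

35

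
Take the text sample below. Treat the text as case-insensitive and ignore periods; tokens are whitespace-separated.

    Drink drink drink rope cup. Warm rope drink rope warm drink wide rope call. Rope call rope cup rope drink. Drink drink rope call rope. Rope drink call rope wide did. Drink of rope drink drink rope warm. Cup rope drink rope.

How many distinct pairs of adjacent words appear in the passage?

42 tokens → 41 bigram windows in total.
Repeated bigrams (each contributes count−1 duplicates):
  drink drink: 5
  drink rope: 5
  rope drink: 5
  call rope: 4
  rope call: 3
  cup rope: 2
  rope cup: 2
  rope warm: 2
20 duplicate windows → 41 − 20 = 21 distinct.

21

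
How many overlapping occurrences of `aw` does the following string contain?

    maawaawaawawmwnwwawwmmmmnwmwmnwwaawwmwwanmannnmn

6

Sliding a length-2 window over the 48 characters (47 positions):
  position 3–4: aw
  position 6–7: aw
  position 9–10: aw
  position 11–12: aw
  position 18–19: aw
  position 34–35: aw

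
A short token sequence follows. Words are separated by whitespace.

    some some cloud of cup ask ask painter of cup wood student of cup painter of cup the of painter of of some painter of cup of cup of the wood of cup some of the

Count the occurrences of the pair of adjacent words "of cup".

7

Scanning the 35 overlapping bigram windows for "of cup":
  position 4–5: of cup
  position 9–10: of cup
  position 13–14: of cup
  position 16–17: of cup
  position 25–26: of cup
  position 27–28: of cup
  position 32–33: of cup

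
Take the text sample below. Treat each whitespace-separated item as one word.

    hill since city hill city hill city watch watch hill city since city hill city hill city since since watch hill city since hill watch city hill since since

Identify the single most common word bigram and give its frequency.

Bigram frequencies (highest first):
  hill city: 6
  city hill: 5
  city since: 3
  hill since: 2
  since city: 2
  watch hill: 2
  … (7 more, each ≤ 2)

"hill city", 6 times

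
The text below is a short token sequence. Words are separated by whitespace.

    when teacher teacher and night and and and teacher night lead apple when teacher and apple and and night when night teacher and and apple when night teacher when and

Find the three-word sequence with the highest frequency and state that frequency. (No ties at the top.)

Trigram frequencies (highest first):
  when night teacher: 2
  when teacher teacher: 1
  teacher teacher and: 1
  teacher and night: 1
  and night and: 1
  night and and: 1
  … (21 more, each ≤ 1)

"when night teacher", 2 times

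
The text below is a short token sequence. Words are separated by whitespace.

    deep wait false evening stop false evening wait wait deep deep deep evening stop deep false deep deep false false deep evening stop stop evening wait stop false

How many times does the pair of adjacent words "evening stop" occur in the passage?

3

Scanning the 27 overlapping bigram windows for "evening stop":
  position 4–5: evening stop
  position 13–14: evening stop
  position 22–23: evening stop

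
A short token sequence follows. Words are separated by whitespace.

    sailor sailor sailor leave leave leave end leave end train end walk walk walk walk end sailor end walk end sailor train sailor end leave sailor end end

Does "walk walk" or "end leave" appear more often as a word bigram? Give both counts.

"walk walk": 3 occurrences
"end leave": 2 occurrences

"walk walk" (3 vs 2)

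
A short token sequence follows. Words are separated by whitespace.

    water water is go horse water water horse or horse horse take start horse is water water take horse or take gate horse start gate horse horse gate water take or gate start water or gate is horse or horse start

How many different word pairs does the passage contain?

30

41 tokens → 40 bigram windows in total.
Repeated bigrams (each contributes count−1 duplicates):
  horse or: 3
  water water: 3
  gate horse: 2
  horse horse: 2
  horse start: 2
  or gate: 2
  or horse: 2
  water take: 2
10 duplicate windows → 40 − 10 = 30 distinct.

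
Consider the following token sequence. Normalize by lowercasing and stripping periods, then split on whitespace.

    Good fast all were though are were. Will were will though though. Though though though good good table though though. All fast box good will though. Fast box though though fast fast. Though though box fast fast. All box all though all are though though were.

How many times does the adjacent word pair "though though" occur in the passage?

Scanning the 45 overlapping bigram windows for "though though":
  position 11–12: though though
  position 12–13: though though
  position 13–14: though though
  position 14–15: though though
  position 19–20: though though
  position 29–30: though though
  position 33–34: though though
  position 44–45: though though

8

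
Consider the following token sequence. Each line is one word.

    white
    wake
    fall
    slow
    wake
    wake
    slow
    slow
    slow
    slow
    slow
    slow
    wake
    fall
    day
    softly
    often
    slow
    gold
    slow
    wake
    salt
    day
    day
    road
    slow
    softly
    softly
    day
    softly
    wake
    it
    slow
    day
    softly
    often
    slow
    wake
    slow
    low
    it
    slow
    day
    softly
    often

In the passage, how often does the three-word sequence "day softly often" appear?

Scanning the 43 overlapping trigram windows for "day softly often":
  position 15–17: day softly often
  position 34–36: day softly often
  position 43–45: day softly often

3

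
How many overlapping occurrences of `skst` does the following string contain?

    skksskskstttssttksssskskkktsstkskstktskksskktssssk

2

Sliding a length-4 window over the 50 characters (47 positions):
  position 7–10: skst
  position 32–35: skst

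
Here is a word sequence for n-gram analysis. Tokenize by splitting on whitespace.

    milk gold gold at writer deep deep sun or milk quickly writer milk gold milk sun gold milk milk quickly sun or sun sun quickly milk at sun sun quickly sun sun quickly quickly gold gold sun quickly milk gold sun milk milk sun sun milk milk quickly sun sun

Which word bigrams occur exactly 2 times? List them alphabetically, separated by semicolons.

gold gold; gold milk; gold sun; milk sun; quickly milk; sun milk; sun or

Bigram counts meeting the condition (exactly 2 times):
  gold gold: 2
  gold milk: 2
  gold sun: 2
  milk sun: 2
  quickly milk: 2
  sun milk: 2
  sun or: 2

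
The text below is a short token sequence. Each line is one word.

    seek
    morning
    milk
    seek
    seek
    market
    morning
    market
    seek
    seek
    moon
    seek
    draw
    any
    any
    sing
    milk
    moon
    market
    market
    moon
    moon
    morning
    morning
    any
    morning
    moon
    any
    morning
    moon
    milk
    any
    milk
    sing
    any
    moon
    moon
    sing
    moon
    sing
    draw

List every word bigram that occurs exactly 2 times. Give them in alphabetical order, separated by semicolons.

any morning; moon moon; moon sing; morning moon; seek seek

Bigram counts meeting the condition (exactly 2 times):
  any morning: 2
  moon moon: 2
  moon sing: 2
  morning moon: 2
  seek seek: 2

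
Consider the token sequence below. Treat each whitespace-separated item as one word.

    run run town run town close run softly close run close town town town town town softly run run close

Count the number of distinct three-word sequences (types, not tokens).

16

20 tokens → 18 trigram windows in total.
Repeated trigrams (each contributes count−1 duplicates):
  town town town: 3
2 duplicate windows → 18 − 2 = 16 distinct.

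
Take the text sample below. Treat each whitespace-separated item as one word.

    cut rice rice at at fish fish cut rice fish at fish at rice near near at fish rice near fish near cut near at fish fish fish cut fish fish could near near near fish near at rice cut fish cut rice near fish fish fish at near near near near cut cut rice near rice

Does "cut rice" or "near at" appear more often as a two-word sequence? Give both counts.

"cut rice": 4 occurrences
"near at": 3 occurrences

"cut rice" (4 vs 3)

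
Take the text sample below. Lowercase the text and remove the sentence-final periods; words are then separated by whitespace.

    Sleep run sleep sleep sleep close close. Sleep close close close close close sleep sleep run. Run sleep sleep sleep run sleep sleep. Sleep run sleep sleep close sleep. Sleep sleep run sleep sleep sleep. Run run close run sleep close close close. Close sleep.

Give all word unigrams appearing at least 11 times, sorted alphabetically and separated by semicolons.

close; sleep

Unigram counts meeting the condition (at least 11 times):
  close: 13
  sleep: 23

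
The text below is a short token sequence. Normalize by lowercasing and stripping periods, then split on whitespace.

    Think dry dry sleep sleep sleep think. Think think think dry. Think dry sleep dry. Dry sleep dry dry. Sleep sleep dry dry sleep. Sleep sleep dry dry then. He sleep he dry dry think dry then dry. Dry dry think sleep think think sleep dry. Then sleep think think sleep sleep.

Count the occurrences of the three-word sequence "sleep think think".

3

Scanning the 50 overlapping trigram windows for "sleep think think":
  position 6–8: sleep think think
  position 42–44: sleep think think
  position 48–50: sleep think think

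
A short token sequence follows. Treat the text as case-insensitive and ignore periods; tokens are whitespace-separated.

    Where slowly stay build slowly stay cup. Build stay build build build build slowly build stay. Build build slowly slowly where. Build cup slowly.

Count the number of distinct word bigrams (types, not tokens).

24 tokens → 23 bigram windows in total.
Repeated bigrams (each contributes count−1 duplicates):
  build build: 4
  build slowly: 3
  stay build: 3
  build stay: 2
  slowly stay: 2
9 duplicate windows → 23 − 9 = 14 distinct.

14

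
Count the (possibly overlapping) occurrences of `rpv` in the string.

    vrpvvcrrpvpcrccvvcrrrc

Sliding a length-3 window over the 22 characters (20 positions):
  position 2–4: rpv
  position 8–10: rpv

2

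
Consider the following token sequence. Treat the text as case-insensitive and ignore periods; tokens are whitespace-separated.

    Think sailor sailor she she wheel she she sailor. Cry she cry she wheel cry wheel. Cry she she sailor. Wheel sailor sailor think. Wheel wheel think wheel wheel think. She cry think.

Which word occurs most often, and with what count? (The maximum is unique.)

Unigram frequencies (highest first):
  she: 9
  wheel: 8
  sailor: 6
  think: 5
  cry: 5

"she", 9 times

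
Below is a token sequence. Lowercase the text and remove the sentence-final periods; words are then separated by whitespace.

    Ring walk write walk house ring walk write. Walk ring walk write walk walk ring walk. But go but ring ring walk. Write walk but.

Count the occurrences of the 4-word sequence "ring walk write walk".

4

Scanning the 22 overlapping 4-gram windows for "ring walk write walk":
  position 1–4: ring walk write walk
  position 6–9: ring walk write walk
  position 10–13: ring walk write walk
  position 21–24: ring walk write walk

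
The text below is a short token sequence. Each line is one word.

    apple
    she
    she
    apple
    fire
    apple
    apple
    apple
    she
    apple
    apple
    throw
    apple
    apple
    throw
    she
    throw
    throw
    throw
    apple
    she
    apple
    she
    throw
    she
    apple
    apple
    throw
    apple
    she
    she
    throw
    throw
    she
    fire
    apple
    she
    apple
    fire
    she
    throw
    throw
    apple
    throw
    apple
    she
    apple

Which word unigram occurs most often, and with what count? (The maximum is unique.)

"apple", 19 times

Unigram frequencies (highest first):
  apple: 19
  she: 13
  throw: 12
  fire: 3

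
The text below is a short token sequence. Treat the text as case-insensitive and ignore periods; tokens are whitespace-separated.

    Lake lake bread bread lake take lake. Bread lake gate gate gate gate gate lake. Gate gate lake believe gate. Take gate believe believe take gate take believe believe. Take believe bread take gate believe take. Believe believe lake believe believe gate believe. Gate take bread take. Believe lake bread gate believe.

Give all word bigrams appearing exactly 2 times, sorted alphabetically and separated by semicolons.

Bigram counts meeting the condition (exactly 2 times):
  believe lake: 2
  bread lake: 2
  bread take: 2
  gate lake: 2
  lake believe: 2
  lake gate: 2

believe lake; bread lake; bread take; gate lake; lake believe; lake gate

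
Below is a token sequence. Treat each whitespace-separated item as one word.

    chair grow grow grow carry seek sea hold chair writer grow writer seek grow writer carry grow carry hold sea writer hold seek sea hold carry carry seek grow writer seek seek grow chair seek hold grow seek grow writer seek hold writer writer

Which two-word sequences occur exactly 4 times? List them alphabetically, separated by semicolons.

Bigram counts meeting the condition (exactly 4 times):
  grow writer: 4
  seek grow: 4

grow writer; seek grow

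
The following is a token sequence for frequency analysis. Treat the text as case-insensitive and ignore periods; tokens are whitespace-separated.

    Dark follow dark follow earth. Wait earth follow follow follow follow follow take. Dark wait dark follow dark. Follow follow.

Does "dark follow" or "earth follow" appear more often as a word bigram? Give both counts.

"dark follow" (4 vs 1)

"dark follow": 4 occurrences
"earth follow": 1 occurrence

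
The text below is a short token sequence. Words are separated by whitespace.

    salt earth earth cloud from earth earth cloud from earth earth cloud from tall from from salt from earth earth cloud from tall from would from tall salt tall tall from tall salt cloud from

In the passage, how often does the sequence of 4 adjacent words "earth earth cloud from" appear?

Scanning the 32 overlapping 4-gram windows for "earth earth cloud from":
  position 2–5: earth earth cloud from
  position 6–9: earth earth cloud from
  position 10–13: earth earth cloud from
  position 19–22: earth earth cloud from

4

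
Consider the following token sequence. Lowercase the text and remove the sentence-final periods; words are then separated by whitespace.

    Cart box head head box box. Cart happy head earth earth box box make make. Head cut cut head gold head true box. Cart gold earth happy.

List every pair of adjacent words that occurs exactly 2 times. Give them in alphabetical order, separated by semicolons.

box box; box cart

Bigram counts meeting the condition (exactly 2 times):
  box box: 2
  box cart: 2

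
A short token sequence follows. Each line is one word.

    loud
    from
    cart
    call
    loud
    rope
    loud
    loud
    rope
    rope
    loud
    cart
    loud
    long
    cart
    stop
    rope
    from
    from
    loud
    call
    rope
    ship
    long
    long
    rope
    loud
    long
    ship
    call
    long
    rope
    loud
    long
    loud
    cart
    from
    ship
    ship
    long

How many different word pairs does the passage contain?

40 tokens → 39 bigram windows in total.
Repeated bigrams (each contributes count−1 duplicates):
  rope loud: 4
  loud long: 3
  long rope: 2
  loud cart: 2
  loud rope: 2
  ship long: 2
9 duplicate windows → 39 − 9 = 30 distinct.

30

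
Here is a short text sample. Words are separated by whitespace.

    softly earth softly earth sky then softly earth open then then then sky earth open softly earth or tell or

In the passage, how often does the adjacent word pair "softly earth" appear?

4

Scanning the 19 overlapping bigram windows for "softly earth":
  position 1–2: softly earth
  position 3–4: softly earth
  position 7–8: softly earth
  position 16–17: softly earth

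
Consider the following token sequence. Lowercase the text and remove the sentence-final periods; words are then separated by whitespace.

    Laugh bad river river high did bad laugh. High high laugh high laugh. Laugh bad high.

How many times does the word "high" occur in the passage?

5

Scanning the 16 tokens for "high":
  position 5: high
  position 9: high
  position 10: high
  position 12: high
  position 16: high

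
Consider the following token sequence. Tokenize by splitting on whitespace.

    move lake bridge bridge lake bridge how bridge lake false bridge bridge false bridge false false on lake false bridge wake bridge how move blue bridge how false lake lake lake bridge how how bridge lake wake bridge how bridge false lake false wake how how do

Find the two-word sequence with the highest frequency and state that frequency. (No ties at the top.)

Bigram frequencies (highest first):
  bridge how: 5
  lake bridge: 3
  bridge lake: 3
  how bridge: 3
  lake false: 3
  false bridge: 3
  … (19 more, each ≤ 3)

"bridge how", 5 times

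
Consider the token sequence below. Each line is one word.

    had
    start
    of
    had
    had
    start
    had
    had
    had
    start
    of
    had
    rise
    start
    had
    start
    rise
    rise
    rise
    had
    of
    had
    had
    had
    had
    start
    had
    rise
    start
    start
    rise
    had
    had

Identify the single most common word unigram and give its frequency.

Unigram frequencies (highest first):
  had: 16
  start: 8
  rise: 6
  of: 3

"had", 16 times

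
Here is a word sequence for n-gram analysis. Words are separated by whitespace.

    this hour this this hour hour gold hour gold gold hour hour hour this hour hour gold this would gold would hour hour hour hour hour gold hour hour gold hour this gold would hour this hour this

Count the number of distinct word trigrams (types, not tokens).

38 tokens → 36 trigram windows in total.
Repeated trigrams (each contributes count−1 duplicates):
  hour hour gold: 4
  hour hour hour: 4
  hour gold hour: 3
  gold hour hour: 2
  gold would hour: 2
  hour this hour: 2
  this hour hour: 2
  this hour this: 2
13 duplicate windows → 36 − 13 = 23 distinct.

23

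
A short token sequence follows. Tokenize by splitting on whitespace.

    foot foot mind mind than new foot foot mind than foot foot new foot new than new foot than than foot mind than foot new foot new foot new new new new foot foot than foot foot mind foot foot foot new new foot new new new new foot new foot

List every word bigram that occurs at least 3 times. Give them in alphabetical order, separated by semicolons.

foot foot; foot mind; foot new; mind than; new foot; new new; than foot

Bigram counts meeting the condition (at least 3 times):
  foot foot: 7
  foot mind: 4
  foot new: 8
  mind than: 3
  new foot: 9
  new new: 7
  than foot: 4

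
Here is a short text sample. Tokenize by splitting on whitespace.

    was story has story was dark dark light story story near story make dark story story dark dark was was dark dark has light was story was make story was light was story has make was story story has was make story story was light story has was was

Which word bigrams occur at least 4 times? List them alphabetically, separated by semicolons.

story has; story story; story was; was story

Bigram counts meeting the condition (at least 4 times):
  story has: 4
  story story: 4
  story was: 4
  was story: 4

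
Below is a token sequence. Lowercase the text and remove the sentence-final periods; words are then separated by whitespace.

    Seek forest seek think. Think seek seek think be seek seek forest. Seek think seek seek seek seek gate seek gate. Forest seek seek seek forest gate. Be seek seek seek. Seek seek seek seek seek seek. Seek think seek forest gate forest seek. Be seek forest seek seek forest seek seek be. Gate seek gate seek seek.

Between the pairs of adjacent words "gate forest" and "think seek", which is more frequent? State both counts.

"gate forest": 2 occurrences
"think seek": 3 occurrences

"think seek" (3 vs 2)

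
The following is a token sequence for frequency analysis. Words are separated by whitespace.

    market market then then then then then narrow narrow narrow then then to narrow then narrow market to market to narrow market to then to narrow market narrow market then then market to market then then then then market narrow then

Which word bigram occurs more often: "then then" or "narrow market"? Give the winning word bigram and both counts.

"then then": 9 occurrences
"narrow market": 4 occurrences

"then then" (9 vs 4)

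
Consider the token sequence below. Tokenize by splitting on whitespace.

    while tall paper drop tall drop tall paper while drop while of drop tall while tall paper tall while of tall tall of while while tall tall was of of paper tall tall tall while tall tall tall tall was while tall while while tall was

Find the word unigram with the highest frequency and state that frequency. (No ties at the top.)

"tall", 19 times

Unigram frequencies (highest first):
  tall: 19
  while: 11
  of: 5
  paper: 4
  drop: 4
  was: 3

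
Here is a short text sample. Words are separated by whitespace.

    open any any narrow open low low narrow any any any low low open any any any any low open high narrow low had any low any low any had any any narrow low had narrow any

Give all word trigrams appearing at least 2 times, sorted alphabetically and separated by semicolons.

any any any; any any low; any any narrow; any low any; narrow low had; open any any

Trigram counts meeting the condition (at least 2 times):
  any any any: 3
  any any low: 2
  any any narrow: 2
  any low any: 2
  narrow low had: 2
  open any any: 2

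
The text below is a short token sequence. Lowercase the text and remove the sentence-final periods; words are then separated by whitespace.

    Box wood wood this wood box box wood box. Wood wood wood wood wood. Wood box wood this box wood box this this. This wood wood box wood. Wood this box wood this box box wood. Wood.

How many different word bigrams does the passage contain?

9

37 tokens → 36 bigram windows in total.
Repeated bigrams (each contributes count−1 duplicates):
  wood wood: 9
  box wood: 8
  wood box: 5
  wood this: 4
  this box: 3
  box box: 2
  this this: 2
  this wood: 2
27 duplicate windows → 36 − 27 = 9 distinct.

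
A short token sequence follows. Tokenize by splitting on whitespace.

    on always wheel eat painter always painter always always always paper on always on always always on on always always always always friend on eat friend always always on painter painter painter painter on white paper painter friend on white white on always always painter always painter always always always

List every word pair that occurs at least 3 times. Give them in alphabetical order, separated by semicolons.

always always; always on; always painter; on always; painter always; painter painter

Bigram counts meeting the condition (at least 3 times):
  always always: 10
  always on: 3
  always painter: 3
  on always: 5
  painter always: 4
  painter painter: 3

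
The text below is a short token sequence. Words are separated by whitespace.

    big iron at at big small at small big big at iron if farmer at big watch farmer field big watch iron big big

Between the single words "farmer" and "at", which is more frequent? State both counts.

"at" (5 vs 2)

"farmer": 2 occurrences
"at": 5 occurrences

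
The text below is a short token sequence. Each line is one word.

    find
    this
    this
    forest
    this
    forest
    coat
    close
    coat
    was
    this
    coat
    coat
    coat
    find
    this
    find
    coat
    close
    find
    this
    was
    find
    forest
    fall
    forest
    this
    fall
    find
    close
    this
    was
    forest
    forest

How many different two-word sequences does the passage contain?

26

34 tokens → 33 bigram windows in total.
Repeated bigrams (each contributes count−1 duplicates):
  find this: 3
  coat close: 2
  coat coat: 2
  forest this: 2
  this forest: 2
  this was: 2
7 duplicate windows → 33 − 7 = 26 distinct.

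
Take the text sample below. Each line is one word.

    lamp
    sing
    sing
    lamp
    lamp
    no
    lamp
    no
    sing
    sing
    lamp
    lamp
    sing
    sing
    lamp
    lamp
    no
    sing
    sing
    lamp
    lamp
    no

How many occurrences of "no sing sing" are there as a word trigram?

Scanning the 20 overlapping trigram windows for "no sing sing":
  position 8–10: no sing sing
  position 17–19: no sing sing

2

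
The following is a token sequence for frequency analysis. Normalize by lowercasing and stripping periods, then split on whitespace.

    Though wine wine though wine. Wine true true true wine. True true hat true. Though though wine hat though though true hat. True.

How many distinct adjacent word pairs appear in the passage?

23 tokens → 22 bigram windows in total.
Repeated bigrams (each contributes count−1 duplicates):
  though wine: 3
  true true: 3
  hat true: 2
  though though: 2
  true hat: 2
  wine true: 2
  wine wine: 2
9 duplicate windows → 22 − 9 = 13 distinct.

13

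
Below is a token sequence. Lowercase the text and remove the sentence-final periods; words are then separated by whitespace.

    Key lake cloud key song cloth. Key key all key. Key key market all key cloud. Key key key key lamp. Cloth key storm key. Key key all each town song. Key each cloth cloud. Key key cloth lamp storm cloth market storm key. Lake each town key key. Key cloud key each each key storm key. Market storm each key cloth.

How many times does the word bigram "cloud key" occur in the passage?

Scanning the 61 overlapping bigram windows for "cloud key":
  position 3–4: cloud key
  position 16–17: cloud key
  position 35–36: cloud key
  position 51–52: cloud key

4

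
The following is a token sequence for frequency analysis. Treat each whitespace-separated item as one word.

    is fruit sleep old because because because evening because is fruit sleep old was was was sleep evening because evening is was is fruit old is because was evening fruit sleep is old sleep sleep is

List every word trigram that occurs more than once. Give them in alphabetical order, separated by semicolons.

fruit sleep old; is fruit sleep

Trigram counts meeting the condition (more than once):
  fruit sleep old: 2
  is fruit sleep: 2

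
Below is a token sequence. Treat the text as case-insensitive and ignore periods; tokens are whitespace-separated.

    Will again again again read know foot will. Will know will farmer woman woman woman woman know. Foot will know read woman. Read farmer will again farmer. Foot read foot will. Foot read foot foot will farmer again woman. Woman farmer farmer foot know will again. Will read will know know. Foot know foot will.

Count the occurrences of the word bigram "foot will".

Scanning the 54 overlapping bigram windows for "foot will":
  position 7–8: foot will
  position 18–19: foot will
  position 30–31: foot will
  position 35–36: foot will
  position 54–55: foot will

5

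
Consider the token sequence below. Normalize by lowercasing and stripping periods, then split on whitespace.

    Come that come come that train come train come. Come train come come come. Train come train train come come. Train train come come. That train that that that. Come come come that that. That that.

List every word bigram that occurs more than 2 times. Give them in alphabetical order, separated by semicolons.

Bigram counts meeting the condition (more than 2 times):
  come come: 8
  come that: 4
  come train: 5
  that that: 5
  train come: 6

come come; come that; come train; that that; train come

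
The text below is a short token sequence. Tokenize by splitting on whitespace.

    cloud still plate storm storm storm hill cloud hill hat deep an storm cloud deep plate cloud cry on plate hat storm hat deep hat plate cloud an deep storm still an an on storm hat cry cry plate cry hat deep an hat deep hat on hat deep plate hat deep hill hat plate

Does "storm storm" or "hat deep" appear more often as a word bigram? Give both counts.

"hat deep" (6 vs 2)

"storm storm": 2 occurrences
"hat deep": 6 occurrences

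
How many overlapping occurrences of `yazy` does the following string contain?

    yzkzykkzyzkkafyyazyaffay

1

Sliding a length-4 window over the 24 characters (21 positions):
  position 16–19: yazy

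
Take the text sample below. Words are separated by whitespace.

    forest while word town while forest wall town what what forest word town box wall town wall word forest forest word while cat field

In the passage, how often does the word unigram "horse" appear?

Scanning the 24 tokens for "horse":
  (none found)

0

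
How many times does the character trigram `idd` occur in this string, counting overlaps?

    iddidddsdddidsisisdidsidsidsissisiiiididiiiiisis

Sliding a length-3 window over the 48 characters (46 positions):
  position 1–3: idd
  position 4–6: idd

2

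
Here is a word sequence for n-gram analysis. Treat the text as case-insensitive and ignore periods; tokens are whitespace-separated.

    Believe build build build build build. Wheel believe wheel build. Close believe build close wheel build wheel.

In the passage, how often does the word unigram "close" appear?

2

Scanning the 17 tokens for "close":
  position 11: close
  position 14: close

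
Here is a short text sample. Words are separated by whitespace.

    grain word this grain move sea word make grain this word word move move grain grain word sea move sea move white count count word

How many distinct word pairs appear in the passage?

21

25 tokens → 24 bigram windows in total.
Repeated bigrams (each contributes count−1 duplicates):
  grain word: 2
  move sea: 2
  sea move: 2
3 duplicate windows → 24 − 3 = 21 distinct.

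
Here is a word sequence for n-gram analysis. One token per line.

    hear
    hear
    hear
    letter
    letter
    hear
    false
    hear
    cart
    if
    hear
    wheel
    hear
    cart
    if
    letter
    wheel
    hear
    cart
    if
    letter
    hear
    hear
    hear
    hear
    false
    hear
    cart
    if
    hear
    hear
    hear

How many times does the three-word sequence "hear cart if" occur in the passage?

4

Scanning the 30 overlapping trigram windows for "hear cart if":
  position 8–10: hear cart if
  position 13–15: hear cart if
  position 18–20: hear cart if
  position 27–29: hear cart if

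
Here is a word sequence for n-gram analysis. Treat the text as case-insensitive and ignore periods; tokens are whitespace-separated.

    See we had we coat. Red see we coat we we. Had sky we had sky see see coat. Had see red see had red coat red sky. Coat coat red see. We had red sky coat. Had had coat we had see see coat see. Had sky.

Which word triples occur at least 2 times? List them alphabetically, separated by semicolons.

Trigram counts meeting the condition (at least 2 times):
  coat red see: 2
  red see we: 2
  red sky coat: 2
  see see coat: 2
  see we had: 2
  we had sky: 2

coat red see; red see we; red sky coat; see see coat; see we had; we had sky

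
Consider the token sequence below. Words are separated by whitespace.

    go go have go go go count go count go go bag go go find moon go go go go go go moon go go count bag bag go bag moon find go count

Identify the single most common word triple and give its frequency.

Trigram frequencies (highest first):
  go go go: 5
  go go count: 2
  go count go: 2
  moon go go: 2
  go go have: 1
  go have go: 1
  … (19 more, each ≤ 1)

"go go go", 5 times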